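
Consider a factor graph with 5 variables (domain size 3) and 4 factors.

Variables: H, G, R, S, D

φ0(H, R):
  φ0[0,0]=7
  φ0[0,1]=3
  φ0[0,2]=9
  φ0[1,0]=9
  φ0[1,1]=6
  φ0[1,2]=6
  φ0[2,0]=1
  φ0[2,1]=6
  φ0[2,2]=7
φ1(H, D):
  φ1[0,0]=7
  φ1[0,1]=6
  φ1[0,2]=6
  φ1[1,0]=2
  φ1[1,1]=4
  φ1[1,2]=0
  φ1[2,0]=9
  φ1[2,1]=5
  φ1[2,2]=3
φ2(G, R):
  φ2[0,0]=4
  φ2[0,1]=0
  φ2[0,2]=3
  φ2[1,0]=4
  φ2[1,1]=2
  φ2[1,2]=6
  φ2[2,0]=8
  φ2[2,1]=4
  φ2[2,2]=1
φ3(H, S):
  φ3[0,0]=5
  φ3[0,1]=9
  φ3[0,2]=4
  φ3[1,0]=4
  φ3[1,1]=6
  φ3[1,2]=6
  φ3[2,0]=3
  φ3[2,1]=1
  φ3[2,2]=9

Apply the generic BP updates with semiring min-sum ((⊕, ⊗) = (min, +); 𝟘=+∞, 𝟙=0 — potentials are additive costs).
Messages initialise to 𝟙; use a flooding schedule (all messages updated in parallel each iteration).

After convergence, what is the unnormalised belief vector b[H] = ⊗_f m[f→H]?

b[H] = [13, 10, 9]

init: all messages = 𝟙 over 3 values
r1 m[φ0→H] = [3, 6, 1]
r1 m[φ0→R] = [1, 3, 6]
r1 m[φ1→H] = [6, 0, 3]
r1 m[φ1→D] = [2, 4, 0]
r1 m[φ2→G] = [0, 2, 1]
r1 m[φ2→R] = [4, 0, 1]
r1 m[φ3→H] = [4, 4, 1]
r1 m[φ3→S] = [3, 1, 4]
r1 m[H→φ0] = [0, 0, 0]
r1 m[H→φ1] = [0, 0, 0]
r1 m[H→φ3] = [0, 0, 0]
r1 m[G→φ2] = [0, 0, 0]
r1 m[R→φ0] = [0, 0, 0]
r1 m[R→φ2] = [0, 0, 0]
r1 m[S→φ3] = [0, 0, 0]
r1 m[D→φ1] = [0, 0, 0]
r2 m[φ0→H] = [3, 6, 1]
r2 m[φ0→R] = [1, 3, 6]
r2 m[φ1→H] = [6, 0, 3]
r2 m[φ1→D] = [2, 4, 0]
r2 m[φ2→G] = [0, 2, 1]
r2 m[φ2→R] = [4, 0, 1]
r2 m[φ3→H] = [4, 4, 1]
r2 m[φ3→S] = [3, 1, 4]
r2 m[H→φ0] = [10, 4, 4]
r2 m[H→φ1] = [7, 10, 2]
r2 m[H→φ3] = [9, 6, 4]
r2 m[G→φ2] = [0, 0, 0]
r2 m[R→φ0] = [4, 0, 1]
r2 m[R→φ2] = [1, 3, 6]
r2 m[S→φ3] = [0, 0, 0]
r2 m[D→φ1] = [0, 0, 0]
r3 m[φ0→H] = [3, 6, 5]
r3 m[φ0→R] = [5, 10, 10]
r3 m[φ1→H] = [6, 0, 3]
r3 m[φ1→D] = [11, 7, 5]
r3 m[φ2→G] = [3, 5, 7]
r3 m[φ2→R] = [4, 0, 1]
r3 m[φ3→H] = [4, 4, 1]
r3 m[φ3→S] = [7, 5, 12]
r3 m[H→φ0] = [10, 4, 4]
r3 m[H→φ1] = [7, 10, 2]
r3 m[H→φ3] = [9, 6, 4]
r3 m[G→φ2] = [0, 0, 0]
r3 m[R→φ0] = [4, 0, 1]
r3 m[R→φ2] = [1, 3, 6]
r3 m[S→φ3] = [0, 0, 0]
r3 m[D→φ1] = [0, 0, 0]
r4 m[φ0→H] = [3, 6, 5]
r4 m[φ0→R] = [5, 10, 10]
r4 m[φ1→H] = [6, 0, 3]
r4 m[φ1→D] = [11, 7, 5]
r4 m[φ2→G] = [3, 5, 7]
r4 m[φ2→R] = [4, 0, 1]
r4 m[φ3→H] = [4, 4, 1]
r4 m[φ3→S] = [7, 5, 12]
r4 m[H→φ0] = [10, 4, 4]
r4 m[H→φ1] = [7, 10, 6]
r4 m[H→φ3] = [9, 6, 8]
r4 m[G→φ2] = [0, 0, 0]
r4 m[R→φ0] = [4, 0, 1]
r4 m[R→φ2] = [5, 10, 10]
r4 m[S→φ3] = [0, 0, 0]
r4 m[D→φ1] = [0, 0, 0]
r5 m[φ0→H] = [3, 6, 5]
r5 m[φ0→R] = [5, 10, 10]
r5 m[φ1→H] = [6, 0, 3]
r5 m[φ1→D] = [12, 11, 9]
r5 m[φ2→G] = [9, 9, 11]
r5 m[φ2→R] = [4, 0, 1]
r5 m[φ3→H] = [4, 4, 1]
r5 m[φ3→S] = [10, 9, 12]
r5 m[H→φ0] = [10, 4, 4]
r5 m[H→φ1] = [7, 10, 6]
r5 m[H→φ3] = [9, 6, 8]
r5 m[G→φ2] = [0, 0, 0]
r5 m[R→φ0] = [4, 0, 1]
r5 m[R→φ2] = [5, 10, 10]
r5 m[S→φ3] = [0, 0, 0]
r5 m[D→φ1] = [0, 0, 0]
r6 m[φ0→H] = [3, 6, 5]
r6 m[φ0→R] = [5, 10, 10]
r6 m[φ1→H] = [6, 0, 3]
r6 m[φ1→D] = [12, 11, 9]
r6 m[φ2→G] = [9, 9, 11]
r6 m[φ2→R] = [4, 0, 1]
r6 m[φ3→H] = [4, 4, 1]
r6 m[φ3→S] = [10, 9, 12]
r6 m[H→φ0] = [10, 4, 4]
r6 m[H→φ1] = [7, 10, 6]
r6 m[H→φ3] = [9, 6, 8]
r6 m[G→φ2] = [0, 0, 0]
r6 m[R→φ0] = [4, 0, 1]
r6 m[R→φ2] = [5, 10, 10]
r6 m[S→φ3] = [0, 0, 0]
r6 m[D→φ1] = [0, 0, 0]
fixed point reached at round 6
b[H] = ⊗ incoming = [13, 10, 9]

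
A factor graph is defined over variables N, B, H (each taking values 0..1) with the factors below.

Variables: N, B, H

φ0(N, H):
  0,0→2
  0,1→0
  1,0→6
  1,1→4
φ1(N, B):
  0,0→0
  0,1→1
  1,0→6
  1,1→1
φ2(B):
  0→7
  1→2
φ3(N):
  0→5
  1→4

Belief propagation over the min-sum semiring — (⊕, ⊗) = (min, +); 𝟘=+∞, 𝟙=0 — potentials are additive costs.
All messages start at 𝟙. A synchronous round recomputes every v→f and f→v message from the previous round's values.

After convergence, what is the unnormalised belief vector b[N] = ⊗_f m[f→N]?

init: all messages = 𝟙 over 2 values
r1 m[φ0→N] = [0, 4]
r1 m[φ0→H] = [2, 0]
r1 m[φ1→N] = [0, 1]
r1 m[φ1→B] = [0, 1]
r1 m[φ2→B] = [7, 2]
r1 m[φ3→N] = [5, 4]
r1 m[N→φ0] = [0, 0]
r1 m[N→φ1] = [0, 0]
r1 m[N→φ3] = [0, 0]
r1 m[B→φ1] = [0, 0]
r1 m[B→φ2] = [0, 0]
r1 m[H→φ0] = [0, 0]
r2 m[φ0→N] = [0, 4]
r2 m[φ0→H] = [2, 0]
r2 m[φ1→N] = [0, 1]
r2 m[φ1→B] = [0, 1]
r2 m[φ2→B] = [7, 2]
r2 m[φ3→N] = [5, 4]
r2 m[N→φ0] = [5, 5]
r2 m[N→φ1] = [5, 8]
r2 m[N→φ3] = [0, 5]
r2 m[B→φ1] = [7, 2]
r2 m[B→φ2] = [0, 1]
r2 m[H→φ0] = [0, 0]
r3 m[φ0→N] = [0, 4]
r3 m[φ0→H] = [7, 5]
r3 m[φ1→N] = [3, 3]
r3 m[φ1→B] = [5, 6]
r3 m[φ2→B] = [7, 2]
r3 m[φ3→N] = [5, 4]
r3 m[N→φ0] = [5, 5]
r3 m[N→φ1] = [5, 8]
r3 m[N→φ3] = [0, 5]
r3 m[B→φ1] = [7, 2]
r3 m[B→φ2] = [0, 1]
r3 m[H→φ0] = [0, 0]
r4 m[φ0→N] = [0, 4]
r4 m[φ0→H] = [7, 5]
r4 m[φ1→N] = [3, 3]
r4 m[φ1→B] = [5, 6]
r4 m[φ2→B] = [7, 2]
r4 m[φ3→N] = [5, 4]
r4 m[N→φ0] = [8, 7]
r4 m[N→φ1] = [5, 8]
r4 m[N→φ3] = [3, 7]
r4 m[B→φ1] = [7, 2]
r4 m[B→φ2] = [5, 6]
r4 m[H→φ0] = [0, 0]
r5 m[φ0→N] = [0, 4]
r5 m[φ0→H] = [10, 8]
r5 m[φ1→N] = [3, 3]
r5 m[φ1→B] = [5, 6]
r5 m[φ2→B] = [7, 2]
r5 m[φ3→N] = [5, 4]
r5 m[N→φ0] = [8, 7]
r5 m[N→φ1] = [5, 8]
r5 m[N→φ3] = [3, 7]
r5 m[B→φ1] = [7, 2]
r5 m[B→φ2] = [5, 6]
r5 m[H→φ0] = [0, 0]
r6 m[φ0→N] = [0, 4]
r6 m[φ0→H] = [10, 8]
r6 m[φ1→N] = [3, 3]
r6 m[φ1→B] = [5, 6]
r6 m[φ2→B] = [7, 2]
r6 m[φ3→N] = [5, 4]
r6 m[N→φ0] = [8, 7]
r6 m[N→φ1] = [5, 8]
r6 m[N→φ3] = [3, 7]
r6 m[B→φ1] = [7, 2]
r6 m[B→φ2] = [5, 6]
r6 m[H→φ0] = [0, 0]
fixed point reached at round 6
b[N] = ⊗ incoming = [8, 11]

b[N] = [8, 11]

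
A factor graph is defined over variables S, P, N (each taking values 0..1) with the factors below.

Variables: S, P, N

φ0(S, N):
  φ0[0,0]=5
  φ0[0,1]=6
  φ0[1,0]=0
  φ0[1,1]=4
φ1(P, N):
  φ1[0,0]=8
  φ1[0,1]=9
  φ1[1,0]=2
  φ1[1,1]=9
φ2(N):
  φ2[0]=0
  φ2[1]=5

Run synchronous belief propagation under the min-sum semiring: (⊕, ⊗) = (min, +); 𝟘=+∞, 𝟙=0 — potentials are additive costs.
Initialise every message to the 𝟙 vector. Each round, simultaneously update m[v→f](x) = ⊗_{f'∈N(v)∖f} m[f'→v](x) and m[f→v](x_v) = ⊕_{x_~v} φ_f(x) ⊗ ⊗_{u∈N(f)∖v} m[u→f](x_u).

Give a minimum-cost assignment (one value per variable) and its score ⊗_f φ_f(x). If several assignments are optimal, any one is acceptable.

assignment: (S=1, P=1, N=0); score = 2

init: all messages = 𝟙 over 2 values
r1 m[φ0→S] = [5, 0]
r1 m[φ0→N] = [0, 4]
r1 m[φ1→P] = [8, 2]
r1 m[φ1→N] = [2, 9]
r1 m[φ2→N] = [0, 5]
r1 m[S→φ0] = [0, 0]
r1 m[P→φ1] = [0, 0]
r1 m[N→φ0] = [0, 0]
r1 m[N→φ1] = [0, 0]
r1 m[N→φ2] = [0, 0]
r2 m[φ0→S] = [5, 0]
r2 m[φ0→N] = [0, 4]
r2 m[φ1→P] = [8, 2]
r2 m[φ1→N] = [2, 9]
r2 m[φ2→N] = [0, 5]
r2 m[S→φ0] = [0, 0]
r2 m[P→φ1] = [0, 0]
r2 m[N→φ0] = [2, 14]
r2 m[N→φ1] = [0, 9]
r2 m[N→φ2] = [2, 13]
r3 m[φ0→S] = [7, 2]
r3 m[φ0→N] = [0, 4]
r3 m[φ1→P] = [8, 2]
r3 m[φ1→N] = [2, 9]
r3 m[φ2→N] = [0, 5]
r3 m[S→φ0] = [0, 0]
r3 m[P→φ1] = [0, 0]
r3 m[N→φ0] = [2, 14]
r3 m[N→φ1] = [0, 9]
r3 m[N→φ2] = [2, 13]
r4 m[φ0→S] = [7, 2]
r4 m[φ0→N] = [0, 4]
r4 m[φ1→P] = [8, 2]
r4 m[φ1→N] = [2, 9]
r4 m[φ2→N] = [0, 5]
r4 m[S→φ0] = [0, 0]
r4 m[P→φ1] = [0, 0]
r4 m[N→φ0] = [2, 14]
r4 m[N→φ1] = [0, 9]
r4 m[N→φ2] = [2, 13]
fixed point reached at round 4
traceback from S: (S=1, P=1, N=0), score=2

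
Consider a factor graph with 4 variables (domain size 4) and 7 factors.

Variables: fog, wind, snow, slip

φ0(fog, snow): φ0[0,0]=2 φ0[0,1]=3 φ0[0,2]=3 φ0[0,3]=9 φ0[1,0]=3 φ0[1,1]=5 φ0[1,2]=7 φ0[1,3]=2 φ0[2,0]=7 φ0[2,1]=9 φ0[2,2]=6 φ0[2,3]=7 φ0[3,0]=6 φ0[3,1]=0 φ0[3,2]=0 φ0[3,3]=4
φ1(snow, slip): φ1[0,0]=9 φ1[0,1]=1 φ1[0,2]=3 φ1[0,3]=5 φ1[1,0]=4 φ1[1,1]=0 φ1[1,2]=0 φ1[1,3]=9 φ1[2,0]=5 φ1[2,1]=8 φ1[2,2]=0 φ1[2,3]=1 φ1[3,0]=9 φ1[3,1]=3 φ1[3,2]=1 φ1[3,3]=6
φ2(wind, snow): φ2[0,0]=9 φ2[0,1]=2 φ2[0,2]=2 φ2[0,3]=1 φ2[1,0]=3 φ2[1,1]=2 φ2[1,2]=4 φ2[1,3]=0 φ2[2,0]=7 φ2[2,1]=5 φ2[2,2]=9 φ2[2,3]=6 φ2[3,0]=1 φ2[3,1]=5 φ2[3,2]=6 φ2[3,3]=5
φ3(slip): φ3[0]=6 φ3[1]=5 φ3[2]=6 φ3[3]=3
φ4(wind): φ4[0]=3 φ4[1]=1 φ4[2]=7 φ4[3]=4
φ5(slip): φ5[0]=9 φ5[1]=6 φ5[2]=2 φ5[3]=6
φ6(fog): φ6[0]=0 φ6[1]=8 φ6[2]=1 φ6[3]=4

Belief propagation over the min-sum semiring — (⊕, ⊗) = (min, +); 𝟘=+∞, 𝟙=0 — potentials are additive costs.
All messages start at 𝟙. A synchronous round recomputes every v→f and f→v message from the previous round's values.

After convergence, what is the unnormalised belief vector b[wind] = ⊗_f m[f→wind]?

init: all messages = 𝟙 over 4 values
r1 m[φ0→fog] = [2, 2, 6, 0]
r1 m[φ0→snow] = [2, 0, 0, 2]
r1 m[φ1→snow] = [1, 0, 0, 1]
r1 m[φ1→slip] = [4, 0, 0, 1]
r1 m[φ2→wind] = [1, 0, 5, 1]
r1 m[φ2→snow] = [1, 2, 2, 0]
r1 m[φ3→slip] = [6, 5, 6, 3]
r1 m[φ4→wind] = [3, 1, 7, 4]
r1 m[φ5→slip] = [9, 6, 2, 6]
r1 m[φ6→fog] = [0, 8, 1, 4]
r1 m[fog→φ0] = [0, 0, 0, 0]
r1 m[fog→φ6] = [0, 0, 0, 0]
r1 m[wind→φ2] = [0, 0, 0, 0]
r1 m[wind→φ4] = [0, 0, 0, 0]
r1 m[snow→φ0] = [0, 0, 0, 0]
r1 m[snow→φ1] = [0, 0, 0, 0]
r1 m[snow→φ2] = [0, 0, 0, 0]
r1 m[slip→φ1] = [0, 0, 0, 0]
r1 m[slip→φ3] = [0, 0, 0, 0]
r1 m[slip→φ5] = [0, 0, 0, 0]
r2 m[φ0→fog] = [2, 2, 6, 0]
r2 m[φ0→snow] = [2, 0, 0, 2]
r2 m[φ1→snow] = [1, 0, 0, 1]
r2 m[φ1→slip] = [4, 0, 0, 1]
r2 m[φ2→wind] = [1, 0, 5, 1]
r2 m[φ2→snow] = [1, 2, 2, 0]
r2 m[φ3→slip] = [6, 5, 6, 3]
r2 m[φ4→wind] = [3, 1, 7, 4]
r2 m[φ5→slip] = [9, 6, 2, 6]
r2 m[φ6→fog] = [0, 8, 1, 4]
r2 m[fog→φ0] = [0, 8, 1, 4]
r2 m[fog→φ6] = [2, 2, 6, 0]
r2 m[wind→φ2] = [3, 1, 7, 4]
r2 m[wind→φ4] = [1, 0, 5, 1]
r2 m[snow→φ0] = [2, 2, 2, 1]
r2 m[snow→φ1] = [3, 2, 2, 2]
r2 m[snow→φ2] = [3, 0, 0, 3]
r2 m[slip→φ1] = [15, 11, 8, 9]
r2 m[slip→φ3] = [13, 6, 2, 7]
r2 m[slip→φ5] = [10, 5, 6, 4]
r3 m[φ0→fog] = [4, 3, 8, 2]
r3 m[φ0→snow] = [2, 3, 3, 8]
r3 m[φ1→snow] = [11, 8, 8, 9]
r3 m[φ1→slip] = [6, 2, 2, 3]
r3 m[φ2→wind] = [2, 2, 5, 4]
r3 m[φ2→snow] = [4, 3, 5, 1]
r3 m[φ3→slip] = [6, 5, 6, 3]
r3 m[φ4→wind] = [3, 1, 7, 4]
r3 m[φ5→slip] = [9, 6, 2, 6]
r3 m[φ6→fog] = [0, 8, 1, 4]
r3 m[fog→φ0] = [0, 8, 1, 4]
r3 m[fog→φ6] = [2, 2, 6, 0]
r3 m[wind→φ2] = [3, 1, 7, 4]
r3 m[wind→φ4] = [1, 0, 5, 1]
r3 m[snow→φ0] = [2, 2, 2, 1]
r3 m[snow→φ1] = [3, 2, 2, 2]
r3 m[snow→φ2] = [3, 0, 0, 3]
r3 m[slip→φ1] = [15, 11, 8, 9]
r3 m[slip→φ3] = [13, 6, 2, 7]
r3 m[slip→φ5] = [10, 5, 6, 4]
r4 m[φ0→fog] = [4, 3, 8, 2]
r4 m[φ0→snow] = [2, 3, 3, 8]
r4 m[φ1→snow] = [11, 8, 8, 9]
r4 m[φ1→slip] = [6, 2, 2, 3]
r4 m[φ2→wind] = [2, 2, 5, 4]
r4 m[φ2→snow] = [4, 3, 5, 1]
r4 m[φ3→slip] = [6, 5, 6, 3]
r4 m[φ4→wind] = [3, 1, 7, 4]
r4 m[φ5→slip] = [9, 6, 2, 6]
r4 m[φ6→fog] = [0, 8, 1, 4]
r4 m[fog→φ0] = [0, 8, 1, 4]
r4 m[fog→φ6] = [4, 3, 8, 2]
r4 m[wind→φ2] = [3, 1, 7, 4]
r4 m[wind→φ4] = [2, 2, 5, 4]
r4 m[snow→φ0] = [15, 11, 13, 10]
r4 m[snow→φ1] = [6, 6, 8, 9]
r4 m[snow→φ2] = [13, 11, 11, 17]
r4 m[slip→φ1] = [15, 11, 8, 9]
r4 m[slip→φ3] = [15, 8, 4, 9]
r4 m[slip→φ5] = [12, 7, 8, 6]
r5 m[φ0→fog] = [14, 12, 17, 11]
r5 m[φ0→snow] = [2, 3, 3, 8]
r5 m[φ1→snow] = [11, 8, 8, 9]
r5 m[φ1→slip] = [10, 6, 6, 9]
r5 m[φ2→wind] = [13, 13, 16, 14]
r5 m[φ2→snow] = [4, 3, 5, 1]
r5 m[φ3→slip] = [6, 5, 6, 3]
r5 m[φ4→wind] = [3, 1, 7, 4]
r5 m[φ5→slip] = [9, 6, 2, 6]
r5 m[φ6→fog] = [0, 8, 1, 4]
r5 m[fog→φ0] = [0, 8, 1, 4]
r5 m[fog→φ6] = [4, 3, 8, 2]
r5 m[wind→φ2] = [3, 1, 7, 4]
r5 m[wind→φ4] = [2, 2, 5, 4]
r5 m[snow→φ0] = [15, 11, 13, 10]
r5 m[snow→φ1] = [6, 6, 8, 9]
r5 m[snow→φ2] = [13, 11, 11, 17]
r5 m[slip→φ1] = [15, 11, 8, 9]
r5 m[slip→φ3] = [15, 8, 4, 9]
r5 m[slip→φ5] = [12, 7, 8, 6]
r6 m[φ0→fog] = [14, 12, 17, 11]
r6 m[φ0→snow] = [2, 3, 3, 8]
r6 m[φ1→snow] = [11, 8, 8, 9]
r6 m[φ1→slip] = [10, 6, 6, 9]
r6 m[φ2→wind] = [13, 13, 16, 14]
r6 m[φ2→snow] = [4, 3, 5, 1]
r6 m[φ3→slip] = [6, 5, 6, 3]
r6 m[φ4→wind] = [3, 1, 7, 4]
r6 m[φ5→slip] = [9, 6, 2, 6]
r6 m[φ6→fog] = [0, 8, 1, 4]
r6 m[fog→φ0] = [0, 8, 1, 4]
r6 m[fog→φ6] = [14, 12, 17, 11]
r6 m[wind→φ2] = [3, 1, 7, 4]
r6 m[wind→φ4] = [13, 13, 16, 14]
r6 m[snow→φ0] = [15, 11, 13, 10]
r6 m[snow→φ1] = [6, 6, 8, 9]
r6 m[snow→φ2] = [13, 11, 11, 17]
r6 m[slip→φ1] = [15, 11, 8, 9]
r6 m[slip→φ3] = [19, 12, 8, 15]
r6 m[slip→φ5] = [16, 11, 12, 12]
r7 m[φ0→fog] = [14, 12, 17, 11]
r7 m[φ0→snow] = [2, 3, 3, 8]
r7 m[φ1→snow] = [11, 8, 8, 9]
r7 m[φ1→slip] = [10, 6, 6, 9]
r7 m[φ2→wind] = [13, 13, 16, 14]
r7 m[φ2→snow] = [4, 3, 5, 1]
r7 m[φ3→slip] = [6, 5, 6, 3]
r7 m[φ4→wind] = [3, 1, 7, 4]
r7 m[φ5→slip] = [9, 6, 2, 6]
r7 m[φ6→fog] = [0, 8, 1, 4]
r7 m[fog→φ0] = [0, 8, 1, 4]
r7 m[fog→φ6] = [14, 12, 17, 11]
r7 m[wind→φ2] = [3, 1, 7, 4]
r7 m[wind→φ4] = [13, 13, 16, 14]
r7 m[snow→φ0] = [15, 11, 13, 10]
r7 m[snow→φ1] = [6, 6, 8, 9]
r7 m[snow→φ2] = [13, 11, 11, 17]
r7 m[slip→φ1] = [15, 11, 8, 9]
r7 m[slip→φ3] = [19, 12, 8, 15]
r7 m[slip→φ5] = [16, 11, 12, 12]
fixed point reached at round 7
b[wind] = ⊗ incoming = [16, 14, 23, 18]

b[wind] = [16, 14, 23, 18]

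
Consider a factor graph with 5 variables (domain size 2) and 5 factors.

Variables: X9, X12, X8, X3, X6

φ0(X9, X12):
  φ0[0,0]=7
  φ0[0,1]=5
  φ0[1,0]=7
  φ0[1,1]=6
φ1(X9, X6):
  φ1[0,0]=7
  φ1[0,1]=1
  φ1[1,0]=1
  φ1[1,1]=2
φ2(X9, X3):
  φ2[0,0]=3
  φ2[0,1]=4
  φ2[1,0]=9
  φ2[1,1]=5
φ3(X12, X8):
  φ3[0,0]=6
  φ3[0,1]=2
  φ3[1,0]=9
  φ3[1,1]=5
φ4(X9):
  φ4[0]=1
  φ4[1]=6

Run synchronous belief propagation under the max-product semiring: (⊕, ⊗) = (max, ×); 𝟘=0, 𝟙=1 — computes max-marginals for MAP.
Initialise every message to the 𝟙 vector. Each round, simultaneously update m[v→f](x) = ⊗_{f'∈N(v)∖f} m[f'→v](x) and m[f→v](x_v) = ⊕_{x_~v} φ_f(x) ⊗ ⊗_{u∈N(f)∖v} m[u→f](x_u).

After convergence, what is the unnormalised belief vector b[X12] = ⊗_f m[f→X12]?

b[X12] = [4536, 5832]

init: all messages = 𝟙 over 2 values
r1 m[φ0→X9] = [7, 7]
r1 m[φ0→X12] = [7, 6]
r1 m[φ1→X9] = [7, 2]
r1 m[φ1→X6] = [7, 2]
r1 m[φ2→X9] = [4, 9]
r1 m[φ2→X3] = [9, 5]
r1 m[φ3→X12] = [6, 9]
r1 m[φ3→X8] = [9, 5]
r1 m[φ4→X9] = [1, 6]
r1 m[X9→φ0] = [1, 1]
r1 m[X9→φ1] = [1, 1]
r1 m[X9→φ2] = [1, 1]
r1 m[X9→φ4] = [1, 1]
r1 m[X12→φ0] = [1, 1]
r1 m[X12→φ3] = [1, 1]
r1 m[X8→φ3] = [1, 1]
r1 m[X3→φ2] = [1, 1]
r1 m[X6→φ1] = [1, 1]
r2 m[φ0→X9] = [7, 7]
r2 m[φ0→X12] = [7, 6]
r2 m[φ1→X9] = [7, 2]
r2 m[φ1→X6] = [7, 2]
r2 m[φ2→X9] = [4, 9]
r2 m[φ2→X3] = [9, 5]
r2 m[φ3→X12] = [6, 9]
r2 m[φ3→X8] = [9, 5]
r2 m[φ4→X9] = [1, 6]
r2 m[X9→φ0] = [28, 108]
r2 m[X9→φ1] = [28, 378]
r2 m[X9→φ2] = [49, 84]
r2 m[X9→φ4] = [196, 126]
r2 m[X12→φ0] = [6, 9]
r2 m[X12→φ3] = [7, 6]
r2 m[X8→φ3] = [1, 1]
r2 m[X3→φ2] = [1, 1]
r2 m[X6→φ1] = [1, 1]
r3 m[φ0→X9] = [45, 54]
r3 m[φ0→X12] = [756, 648]
r3 m[φ1→X9] = [7, 2]
r3 m[φ1→X6] = [378, 756]
r3 m[φ2→X9] = [4, 9]
r3 m[φ2→X3] = [756, 420]
r3 m[φ3→X12] = [6, 9]
r3 m[φ3→X8] = [54, 30]
r3 m[φ4→X9] = [1, 6]
r3 m[X9→φ0] = [28, 108]
r3 m[X9→φ1] = [28, 378]
r3 m[X9→φ2] = [49, 84]
r3 m[X9→φ4] = [196, 126]
r3 m[X12→φ0] = [6, 9]
r3 m[X12→φ3] = [7, 6]
r3 m[X8→φ3] = [1, 1]
r3 m[X3→φ2] = [1, 1]
r3 m[X6→φ1] = [1, 1]
r4 m[φ0→X9] = [45, 54]
r4 m[φ0→X12] = [756, 648]
r4 m[φ1→X9] = [7, 2]
r4 m[φ1→X6] = [378, 756]
r4 m[φ2→X9] = [4, 9]
r4 m[φ2→X3] = [756, 420]
r4 m[φ3→X12] = [6, 9]
r4 m[φ3→X8] = [54, 30]
r4 m[φ4→X9] = [1, 6]
r4 m[X9→φ0] = [28, 108]
r4 m[X9→φ1] = [180, 2916]
r4 m[X9→φ2] = [315, 648]
r4 m[X9→φ4] = [1260, 972]
r4 m[X12→φ0] = [6, 9]
r4 m[X12→φ3] = [756, 648]
r4 m[X8→φ3] = [1, 1]
r4 m[X3→φ2] = [1, 1]
r4 m[X6→φ1] = [1, 1]
r5 m[φ0→X9] = [45, 54]
r5 m[φ0→X12] = [756, 648]
r5 m[φ1→X9] = [7, 2]
r5 m[φ1→X6] = [2916, 5832]
r5 m[φ2→X9] = [4, 9]
r5 m[φ2→X3] = [5832, 3240]
r5 m[φ3→X12] = [6, 9]
r5 m[φ3→X8] = [5832, 3240]
r5 m[φ4→X9] = [1, 6]
r5 m[X9→φ0] = [28, 108]
r5 m[X9→φ1] = [180, 2916]
r5 m[X9→φ2] = [315, 648]
r5 m[X9→φ4] = [1260, 972]
r5 m[X12→φ0] = [6, 9]
r5 m[X12→φ3] = [756, 648]
r5 m[X8→φ3] = [1, 1]
r5 m[X3→φ2] = [1, 1]
r5 m[X6→φ1] = [1, 1]
r6 m[φ0→X9] = [45, 54]
r6 m[φ0→X12] = [756, 648]
r6 m[φ1→X9] = [7, 2]
r6 m[φ1→X6] = [2916, 5832]
r6 m[φ2→X9] = [4, 9]
r6 m[φ2→X3] = [5832, 3240]
r6 m[φ3→X12] = [6, 9]
r6 m[φ3→X8] = [5832, 3240]
r6 m[φ4→X9] = [1, 6]
r6 m[X9→φ0] = [28, 108]
r6 m[X9→φ1] = [180, 2916]
r6 m[X9→φ2] = [315, 648]
r6 m[X9→φ4] = [1260, 972]
r6 m[X12→φ0] = [6, 9]
r6 m[X12→φ3] = [756, 648]
r6 m[X8→φ3] = [1, 1]
r6 m[X3→φ2] = [1, 1]
r6 m[X6→φ1] = [1, 1]
fixed point reached at round 6
b[X12] = ⊗ incoming = [4536, 5832]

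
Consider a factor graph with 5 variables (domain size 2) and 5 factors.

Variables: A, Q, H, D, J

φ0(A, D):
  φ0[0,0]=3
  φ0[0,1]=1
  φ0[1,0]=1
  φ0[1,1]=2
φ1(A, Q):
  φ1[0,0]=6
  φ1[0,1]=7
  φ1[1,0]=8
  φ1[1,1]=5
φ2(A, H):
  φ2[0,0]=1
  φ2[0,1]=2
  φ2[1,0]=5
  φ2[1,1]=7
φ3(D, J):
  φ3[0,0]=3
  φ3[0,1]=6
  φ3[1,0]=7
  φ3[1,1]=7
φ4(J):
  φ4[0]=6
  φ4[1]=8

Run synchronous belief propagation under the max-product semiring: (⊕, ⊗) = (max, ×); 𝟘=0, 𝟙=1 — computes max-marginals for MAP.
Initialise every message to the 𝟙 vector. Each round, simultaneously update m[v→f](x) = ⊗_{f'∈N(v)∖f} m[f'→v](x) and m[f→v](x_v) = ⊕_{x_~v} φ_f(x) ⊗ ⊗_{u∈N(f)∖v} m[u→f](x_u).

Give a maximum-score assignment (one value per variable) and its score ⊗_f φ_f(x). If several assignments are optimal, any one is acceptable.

init: all messages = 𝟙 over 2 values
r1 m[φ0→A] = [3, 2]
r1 m[φ0→D] = [3, 2]
r1 m[φ1→A] = [7, 8]
r1 m[φ1→Q] = [8, 7]
r1 m[φ2→A] = [2, 7]
r1 m[φ2→H] = [5, 7]
r1 m[φ3→D] = [6, 7]
r1 m[φ3→J] = [7, 7]
r1 m[φ4→J] = [6, 8]
r1 m[A→φ0] = [1, 1]
r1 m[A→φ1] = [1, 1]
r1 m[A→φ2] = [1, 1]
r1 m[Q→φ1] = [1, 1]
r1 m[H→φ2] = [1, 1]
r1 m[D→φ0] = [1, 1]
r1 m[D→φ3] = [1, 1]
r1 m[J→φ3] = [1, 1]
r1 m[J→φ4] = [1, 1]
r2 m[φ0→A] = [3, 2]
r2 m[φ0→D] = [3, 2]
r2 m[φ1→A] = [7, 8]
r2 m[φ1→Q] = [8, 7]
r2 m[φ2→A] = [2, 7]
r2 m[φ2→H] = [5, 7]
r2 m[φ3→D] = [6, 7]
r2 m[φ3→J] = [7, 7]
r2 m[φ4→J] = [6, 8]
r2 m[A→φ0] = [14, 56]
r2 m[A→φ1] = [6, 14]
r2 m[A→φ2] = [21, 16]
r2 m[Q→φ1] = [1, 1]
r2 m[H→φ2] = [1, 1]
r2 m[D→φ0] = [6, 7]
r2 m[D→φ3] = [3, 2]
r2 m[J→φ3] = [6, 8]
r2 m[J→φ4] = [7, 7]
r3 m[φ0→A] = [18, 14]
r3 m[φ0→D] = [56, 112]
r3 m[φ1→A] = [7, 8]
r3 m[φ1→Q] = [112, 70]
r3 m[φ2→A] = [2, 7]
r3 m[φ2→H] = [80, 112]
r3 m[φ3→D] = [48, 56]
r3 m[φ3→J] = [14, 18]
r3 m[φ4→J] = [6, 8]
r3 m[A→φ0] = [14, 56]
r3 m[A→φ1] = [6, 14]
r3 m[A→φ2] = [21, 16]
r3 m[Q→φ1] = [1, 1]
r3 m[H→φ2] = [1, 1]
r3 m[D→φ0] = [6, 7]
r3 m[D→φ3] = [3, 2]
r3 m[J→φ3] = [6, 8]
r3 m[J→φ4] = [7, 7]
r4 m[φ0→A] = [18, 14]
r4 m[φ0→D] = [56, 112]
r4 m[φ1→A] = [7, 8]
r4 m[φ1→Q] = [112, 70]
r4 m[φ2→A] = [2, 7]
r4 m[φ2→H] = [80, 112]
r4 m[φ3→D] = [48, 56]
r4 m[φ3→J] = [14, 18]
r4 m[φ4→J] = [6, 8]
r4 m[A→φ0] = [14, 56]
r4 m[A→φ1] = [36, 98]
r4 m[A→φ2] = [126, 112]
r4 m[Q→φ1] = [1, 1]
r4 m[H→φ2] = [1, 1]
r4 m[D→φ0] = [48, 56]
r4 m[D→φ3] = [56, 112]
r4 m[J→φ3] = [6, 8]
r4 m[J→φ4] = [14, 18]
r5 m[φ0→A] = [144, 112]
r5 m[φ0→D] = [56, 112]
r5 m[φ1→A] = [7, 8]
r5 m[φ1→Q] = [784, 490]
r5 m[φ2→A] = [2, 7]
r5 m[φ2→H] = [560, 784]
r5 m[φ3→D] = [48, 56]
r5 m[φ3→J] = [784, 784]
r5 m[φ4→J] = [6, 8]
r5 m[A→φ0] = [14, 56]
r5 m[A→φ1] = [36, 98]
r5 m[A→φ2] = [126, 112]
r5 m[Q→φ1] = [1, 1]
r5 m[H→φ2] = [1, 1]
r5 m[D→φ0] = [48, 56]
r5 m[D→φ3] = [56, 112]
r5 m[J→φ3] = [6, 8]
r5 m[J→φ4] = [14, 18]
r6 m[φ0→A] = [144, 112]
r6 m[φ0→D] = [56, 112]
r6 m[φ1→A] = [7, 8]
r6 m[φ1→Q] = [784, 490]
r6 m[φ2→A] = [2, 7]
r6 m[φ2→H] = [560, 784]
r6 m[φ3→D] = [48, 56]
r6 m[φ3→J] = [784, 784]
r6 m[φ4→J] = [6, 8]
r6 m[A→φ0] = [14, 56]
r6 m[A→φ1] = [288, 784]
r6 m[A→φ2] = [1008, 896]
r6 m[Q→φ1] = [1, 1]
r6 m[H→φ2] = [1, 1]
r6 m[D→φ0] = [48, 56]
r6 m[D→φ3] = [56, 112]
r6 m[J→φ3] = [6, 8]
r6 m[J→φ4] = [784, 784]
r7 m[φ0→A] = [144, 112]
r7 m[φ0→D] = [56, 112]
r7 m[φ1→A] = [7, 8]
r7 m[φ1→Q] = [6272, 3920]
r7 m[φ2→A] = [2, 7]
r7 m[φ2→H] = [4480, 6272]
r7 m[φ3→D] = [48, 56]
r7 m[φ3→J] = [784, 784]
r7 m[φ4→J] = [6, 8]
r7 m[A→φ0] = [14, 56]
r7 m[A→φ1] = [288, 784]
r7 m[A→φ2] = [1008, 896]
r7 m[Q→φ1] = [1, 1]
r7 m[H→φ2] = [1, 1]
r7 m[D→φ0] = [48, 56]
r7 m[D→φ3] = [56, 112]
r7 m[J→φ3] = [6, 8]
r7 m[J→φ4] = [784, 784]
r8 m[φ0→A] = [144, 112]
r8 m[φ0→D] = [56, 112]
r8 m[φ1→A] = [7, 8]
r8 m[φ1→Q] = [6272, 3920]
r8 m[φ2→A] = [2, 7]
r8 m[φ2→H] = [4480, 6272]
r8 m[φ3→D] = [48, 56]
r8 m[φ3→J] = [784, 784]
r8 m[φ4→J] = [6, 8]
r8 m[A→φ0] = [14, 56]
r8 m[A→φ1] = [288, 784]
r8 m[A→φ2] = [1008, 896]
r8 m[Q→φ1] = [1, 1]
r8 m[H→φ2] = [1, 1]
r8 m[D→φ0] = [48, 56]
r8 m[D→φ3] = [56, 112]
r8 m[J→φ3] = [6, 8]
r8 m[J→φ4] = [784, 784]
fixed point reached at round 8
traceback from A: (A=1, Q=0, H=1, D=1, J=1), score=6272

assignment: (A=1, Q=0, H=1, D=1, J=1); score = 6272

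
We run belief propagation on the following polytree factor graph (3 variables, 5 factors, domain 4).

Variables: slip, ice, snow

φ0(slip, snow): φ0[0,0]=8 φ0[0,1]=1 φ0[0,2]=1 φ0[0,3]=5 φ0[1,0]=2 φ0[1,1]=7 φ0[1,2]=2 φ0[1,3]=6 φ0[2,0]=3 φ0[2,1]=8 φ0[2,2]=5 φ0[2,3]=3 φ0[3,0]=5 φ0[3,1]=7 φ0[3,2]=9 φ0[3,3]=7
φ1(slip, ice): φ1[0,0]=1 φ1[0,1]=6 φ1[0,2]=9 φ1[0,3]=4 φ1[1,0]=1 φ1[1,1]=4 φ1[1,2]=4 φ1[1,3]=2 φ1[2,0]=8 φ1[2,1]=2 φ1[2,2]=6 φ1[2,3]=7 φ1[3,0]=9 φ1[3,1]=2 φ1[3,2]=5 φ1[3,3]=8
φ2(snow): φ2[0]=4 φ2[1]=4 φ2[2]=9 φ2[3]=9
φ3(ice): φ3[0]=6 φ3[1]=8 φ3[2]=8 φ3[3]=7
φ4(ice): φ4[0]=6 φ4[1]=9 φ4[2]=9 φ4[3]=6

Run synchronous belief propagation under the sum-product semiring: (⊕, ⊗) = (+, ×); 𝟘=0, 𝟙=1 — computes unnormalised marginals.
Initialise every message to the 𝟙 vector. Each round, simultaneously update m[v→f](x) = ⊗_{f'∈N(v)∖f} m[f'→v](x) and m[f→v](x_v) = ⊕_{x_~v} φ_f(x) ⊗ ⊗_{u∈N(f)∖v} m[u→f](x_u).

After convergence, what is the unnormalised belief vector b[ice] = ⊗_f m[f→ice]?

init: all messages = 𝟙 over 4 values
r1 m[φ0→slip] = [15, 17, 19, 28]
r1 m[φ0→snow] = [18, 23, 17, 21]
r1 m[φ1→slip] = [20, 11, 23, 24]
r1 m[φ1→ice] = [19, 14, 24, 21]
r1 m[φ2→snow] = [4, 4, 9, 9]
r1 m[φ3→ice] = [6, 8, 8, 7]
r1 m[φ4→ice] = [6, 9, 9, 6]
r1 m[slip→φ0] = [1, 1, 1, 1]
r1 m[slip→φ1] = [1, 1, 1, 1]
r1 m[ice→φ1] = [1, 1, 1, 1]
r1 m[ice→φ3] = [1, 1, 1, 1]
r1 m[ice→φ4] = [1, 1, 1, 1]
r1 m[snow→φ0] = [1, 1, 1, 1]
r1 m[snow→φ2] = [1, 1, 1, 1]
r2 m[φ0→slip] = [15, 17, 19, 28]
r2 m[φ0→snow] = [18, 23, 17, 21]
r2 m[φ1→slip] = [20, 11, 23, 24]
r2 m[φ1→ice] = [19, 14, 24, 21]
r2 m[φ2→snow] = [4, 4, 9, 9]
r2 m[φ3→ice] = [6, 8, 8, 7]
r2 m[φ4→ice] = [6, 9, 9, 6]
r2 m[slip→φ0] = [20, 11, 23, 24]
r2 m[slip→φ1] = [15, 17, 19, 28]
r2 m[ice→φ1] = [36, 72, 72, 42]
r2 m[ice→φ3] = [114, 126, 216, 126]
r2 m[ice→φ4] = [114, 112, 192, 147]
r2 m[snow→φ0] = [4, 4, 9, 9]
r2 m[snow→φ2] = [18, 23, 17, 21]
r3 m[φ0→slip] = [90, 108, 116, 192]
r3 m[φ0→snow] = [371, 449, 373, 403]
r3 m[φ1→slip] = [1284, 696, 1158, 1164]
r3 m[φ1→ice] = [436, 252, 457, 451]
r3 m[φ2→snow] = [4, 4, 9, 9]
r3 m[φ3→ice] = [6, 8, 8, 7]
r3 m[φ4→ice] = [6, 9, 9, 6]
r3 m[slip→φ0] = [20, 11, 23, 24]
r3 m[slip→φ1] = [15, 17, 19, 28]
r3 m[ice→φ1] = [36, 72, 72, 42]
r3 m[ice→φ3] = [114, 126, 216, 126]
r3 m[ice→φ4] = [114, 112, 192, 147]
r3 m[snow→φ0] = [4, 4, 9, 9]
r3 m[snow→φ2] = [18, 23, 17, 21]
r4 m[φ0→slip] = [90, 108, 116, 192]
r4 m[φ0→snow] = [371, 449, 373, 403]
r4 m[φ1→slip] = [1284, 696, 1158, 1164]
r4 m[φ1→ice] = [436, 252, 457, 451]
r4 m[φ2→snow] = [4, 4, 9, 9]
r4 m[φ3→ice] = [6, 8, 8, 7]
r4 m[φ4→ice] = [6, 9, 9, 6]
r4 m[slip→φ0] = [1284, 696, 1158, 1164]
r4 m[slip→φ1] = [90, 108, 116, 192]
r4 m[ice→φ1] = [36, 72, 72, 42]
r4 m[ice→φ3] = [2616, 2268, 4113, 2706]
r4 m[ice→φ4] = [2616, 2016, 3656, 3157]
r4 m[snow→φ0] = [4, 4, 9, 9]
r4 m[snow→φ2] = [371, 449, 373, 403]
r5 m[φ0→slip] = [90, 108, 116, 192]
r5 m[φ0→snow] = [20958, 23568, 18942, 22218]
r5 m[φ1→slip] = [1284, 696, 1158, 1164]
r5 m[φ1→ice] = [2854, 1588, 2898, 2924]
r5 m[φ2→snow] = [4, 4, 9, 9]
r5 m[φ3→ice] = [6, 8, 8, 7]
r5 m[φ4→ice] = [6, 9, 9, 6]
r5 m[slip→φ0] = [1284, 696, 1158, 1164]
r5 m[slip→φ1] = [90, 108, 116, 192]
r5 m[ice→φ1] = [36, 72, 72, 42]
r5 m[ice→φ3] = [2616, 2268, 4113, 2706]
r5 m[ice→φ4] = [2616, 2016, 3656, 3157]
r5 m[snow→φ0] = [4, 4, 9, 9]
r5 m[snow→φ2] = [371, 449, 373, 403]
r6 m[φ0→slip] = [90, 108, 116, 192]
r6 m[φ0→snow] = [20958, 23568, 18942, 22218]
r6 m[φ1→slip] = [1284, 696, 1158, 1164]
r6 m[φ1→ice] = [2854, 1588, 2898, 2924]
r6 m[φ2→snow] = [4, 4, 9, 9]
r6 m[φ3→ice] = [6, 8, 8, 7]
r6 m[φ4→ice] = [6, 9, 9, 6]
r6 m[slip→φ0] = [1284, 696, 1158, 1164]
r6 m[slip→φ1] = [90, 108, 116, 192]
r6 m[ice→φ1] = [36, 72, 72, 42]
r6 m[ice→φ3] = [17124, 14292, 26082, 17544]
r6 m[ice→φ4] = [17124, 12704, 23184, 20468]
r6 m[snow→φ0] = [4, 4, 9, 9]
r6 m[snow→φ2] = [20958, 23568, 18942, 22218]
r7 m[φ0→slip] = [90, 108, 116, 192]
r7 m[φ0→snow] = [20958, 23568, 18942, 22218]
r7 m[φ1→slip] = [1284, 696, 1158, 1164]
r7 m[φ1→ice] = [2854, 1588, 2898, 2924]
r7 m[φ2→snow] = [4, 4, 9, 9]
r7 m[φ3→ice] = [6, 8, 8, 7]
r7 m[φ4→ice] = [6, 9, 9, 6]
r7 m[slip→φ0] = [1284, 696, 1158, 1164]
r7 m[slip→φ1] = [90, 108, 116, 192]
r7 m[ice→φ1] = [36, 72, 72, 42]
r7 m[ice→φ3] = [17124, 14292, 26082, 17544]
r7 m[ice→φ4] = [17124, 12704, 23184, 20468]
r7 m[snow→φ0] = [4, 4, 9, 9]
r7 m[snow→φ2] = [20958, 23568, 18942, 22218]
fixed point reached at round 7
b[ice] = ⊗ incoming = [102744, 114336, 208656, 122808]

b[ice] = [102744, 114336, 208656, 122808]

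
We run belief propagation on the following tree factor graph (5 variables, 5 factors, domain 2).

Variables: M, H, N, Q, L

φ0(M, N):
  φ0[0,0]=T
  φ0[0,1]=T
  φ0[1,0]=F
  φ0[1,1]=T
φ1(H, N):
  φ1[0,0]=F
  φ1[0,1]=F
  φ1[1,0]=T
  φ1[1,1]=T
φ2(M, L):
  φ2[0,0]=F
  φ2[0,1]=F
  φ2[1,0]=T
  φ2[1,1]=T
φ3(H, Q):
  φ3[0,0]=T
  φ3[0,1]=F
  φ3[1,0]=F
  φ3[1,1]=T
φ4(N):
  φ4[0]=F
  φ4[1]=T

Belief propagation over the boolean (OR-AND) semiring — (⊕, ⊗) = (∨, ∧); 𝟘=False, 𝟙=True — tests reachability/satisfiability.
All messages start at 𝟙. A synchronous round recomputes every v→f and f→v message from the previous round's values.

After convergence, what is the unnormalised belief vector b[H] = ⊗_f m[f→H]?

b[H] = [F, T]

init: all messages = 𝟙 over 2 values
r1 m[φ0→M] = [T, T]
r1 m[φ0→N] = [T, T]
r1 m[φ1→H] = [F, T]
r1 m[φ1→N] = [T, T]
r1 m[φ2→M] = [F, T]
r1 m[φ2→L] = [T, T]
r1 m[φ3→H] = [T, T]
r1 m[φ3→Q] = [T, T]
r1 m[φ4→N] = [F, T]
r1 m[M→φ0] = [T, T]
r1 m[M→φ2] = [T, T]
r1 m[H→φ1] = [T, T]
r1 m[H→φ3] = [T, T]
r1 m[N→φ0] = [T, T]
r1 m[N→φ1] = [T, T]
r1 m[N→φ4] = [T, T]
r1 m[Q→φ3] = [T, T]
r1 m[L→φ2] = [T, T]
r2 m[φ0→M] = [T, T]
r2 m[φ0→N] = [T, T]
r2 m[φ1→H] = [F, T]
r2 m[φ1→N] = [T, T]
r2 m[φ2→M] = [F, T]
r2 m[φ2→L] = [T, T]
r2 m[φ3→H] = [T, T]
r2 m[φ3→Q] = [T, T]
r2 m[φ4→N] = [F, T]
r2 m[M→φ0] = [F, T]
r2 m[M→φ2] = [T, T]
r2 m[H→φ1] = [T, T]
r2 m[H→φ3] = [F, T]
r2 m[N→φ0] = [F, T]
r2 m[N→φ1] = [F, T]
r2 m[N→φ4] = [T, T]
r2 m[Q→φ3] = [T, T]
r2 m[L→φ2] = [T, T]
r3 m[φ0→M] = [T, T]
r3 m[φ0→N] = [F, T]
r3 m[φ1→H] = [F, T]
r3 m[φ1→N] = [T, T]
r3 m[φ2→M] = [F, T]
r3 m[φ2→L] = [T, T]
r3 m[φ3→H] = [T, T]
r3 m[φ3→Q] = [F, T]
r3 m[φ4→N] = [F, T]
r3 m[M→φ0] = [F, T]
r3 m[M→φ2] = [T, T]
r3 m[H→φ1] = [T, T]
r3 m[H→φ3] = [F, T]
r3 m[N→φ0] = [F, T]
r3 m[N→φ1] = [F, T]
r3 m[N→φ4] = [T, T]
r3 m[Q→φ3] = [T, T]
r3 m[L→φ2] = [T, T]
r4 m[φ0→M] = [T, T]
r4 m[φ0→N] = [F, T]
r4 m[φ1→H] = [F, T]
r4 m[φ1→N] = [T, T]
r4 m[φ2→M] = [F, T]
r4 m[φ2→L] = [T, T]
r4 m[φ3→H] = [T, T]
r4 m[φ3→Q] = [F, T]
r4 m[φ4→N] = [F, T]
r4 m[M→φ0] = [F, T]
r4 m[M→φ2] = [T, T]
r4 m[H→φ1] = [T, T]
r4 m[H→φ3] = [F, T]
r4 m[N→φ0] = [F, T]
r4 m[N→φ1] = [F, T]
r4 m[N→φ4] = [F, T]
r4 m[Q→φ3] = [T, T]
r4 m[L→φ2] = [T, T]
r5 m[φ0→M] = [T, T]
r5 m[φ0→N] = [F, T]
r5 m[φ1→H] = [F, T]
r5 m[φ1→N] = [T, T]
r5 m[φ2→M] = [F, T]
r5 m[φ2→L] = [T, T]
r5 m[φ3→H] = [T, T]
r5 m[φ3→Q] = [F, T]
r5 m[φ4→N] = [F, T]
r5 m[M→φ0] = [F, T]
r5 m[M→φ2] = [T, T]
r5 m[H→φ1] = [T, T]
r5 m[H→φ3] = [F, T]
r5 m[N→φ0] = [F, T]
r5 m[N→φ1] = [F, T]
r5 m[N→φ4] = [F, T]
r5 m[Q→φ3] = [T, T]
r5 m[L→φ2] = [T, T]
fixed point reached at round 5
b[H] = ⊗ incoming = [F, T]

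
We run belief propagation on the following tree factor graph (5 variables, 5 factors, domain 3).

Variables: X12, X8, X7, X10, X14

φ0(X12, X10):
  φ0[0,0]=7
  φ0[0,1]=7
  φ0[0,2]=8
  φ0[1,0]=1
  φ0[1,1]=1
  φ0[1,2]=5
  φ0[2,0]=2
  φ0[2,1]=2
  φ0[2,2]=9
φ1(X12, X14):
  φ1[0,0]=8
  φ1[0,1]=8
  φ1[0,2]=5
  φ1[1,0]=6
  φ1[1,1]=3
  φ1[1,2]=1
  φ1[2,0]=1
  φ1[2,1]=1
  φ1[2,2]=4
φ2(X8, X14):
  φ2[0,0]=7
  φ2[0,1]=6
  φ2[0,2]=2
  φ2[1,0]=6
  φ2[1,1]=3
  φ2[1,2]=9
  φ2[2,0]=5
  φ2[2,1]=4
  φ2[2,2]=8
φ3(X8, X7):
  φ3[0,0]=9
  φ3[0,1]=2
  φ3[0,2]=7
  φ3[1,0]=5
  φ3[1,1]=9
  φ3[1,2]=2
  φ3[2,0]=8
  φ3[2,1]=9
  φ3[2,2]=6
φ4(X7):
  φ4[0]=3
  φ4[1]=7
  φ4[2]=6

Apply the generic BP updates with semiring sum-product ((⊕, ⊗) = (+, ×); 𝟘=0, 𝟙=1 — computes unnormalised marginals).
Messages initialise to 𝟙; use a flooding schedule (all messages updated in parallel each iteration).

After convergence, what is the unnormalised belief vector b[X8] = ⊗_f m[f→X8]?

b[X8] = [266845, 318330, 411681]

init: all messages = 𝟙 over 3 values
r1 m[φ0→X12] = [22, 7, 13]
r1 m[φ0→X10] = [10, 10, 22]
r1 m[φ1→X12] = [21, 10, 6]
r1 m[φ1→X14] = [15, 12, 10]
r1 m[φ2→X8] = [15, 18, 17]
r1 m[φ2→X14] = [18, 13, 19]
r1 m[φ3→X8] = [18, 16, 23]
r1 m[φ3→X7] = [22, 20, 15]
r1 m[φ4→X7] = [3, 7, 6]
r1 m[X12→φ0] = [1, 1, 1]
r1 m[X12→φ1] = [1, 1, 1]
r1 m[X8→φ2] = [1, 1, 1]
r1 m[X8→φ3] = [1, 1, 1]
r1 m[X7→φ3] = [1, 1, 1]
r1 m[X7→φ4] = [1, 1, 1]
r1 m[X10→φ0] = [1, 1, 1]
r1 m[X14→φ1] = [1, 1, 1]
r1 m[X14→φ2] = [1, 1, 1]
r2 m[φ0→X12] = [22, 7, 13]
r2 m[φ0→X10] = [10, 10, 22]
r2 m[φ1→X12] = [21, 10, 6]
r2 m[φ1→X14] = [15, 12, 10]
r2 m[φ2→X8] = [15, 18, 17]
r2 m[φ2→X14] = [18, 13, 19]
r2 m[φ3→X8] = [18, 16, 23]
r2 m[φ3→X7] = [22, 20, 15]
r2 m[φ4→X7] = [3, 7, 6]
r2 m[X12→φ0] = [21, 10, 6]
r2 m[X12→φ1] = [22, 7, 13]
r2 m[X8→φ2] = [18, 16, 23]
r2 m[X8→φ3] = [15, 18, 17]
r2 m[X7→φ3] = [3, 7, 6]
r2 m[X7→φ4] = [22, 20, 15]
r2 m[X10→φ0] = [1, 1, 1]
r2 m[X14→φ1] = [18, 13, 19]
r2 m[X14→φ2] = [15, 12, 10]
r3 m[φ0→X12] = [22, 7, 13]
r3 m[φ0→X10] = [169, 169, 272]
r3 m[φ1→X12] = [343, 166, 107]
r3 m[φ1→X14] = [231, 210, 169]
r3 m[φ2→X8] = [197, 216, 203]
r3 m[φ2→X14] = [337, 248, 364]
r3 m[φ3→X8] = [83, 90, 123]
r3 m[φ3→X7] = [361, 345, 243]
r3 m[φ4→X7] = [3, 7, 6]
r3 m[X12→φ0] = [21, 10, 6]
r3 m[X12→φ1] = [22, 7, 13]
r3 m[X8→φ2] = [18, 16, 23]
r3 m[X8→φ3] = [15, 18, 17]
r3 m[X7→φ3] = [3, 7, 6]
r3 m[X7→φ4] = [22, 20, 15]
r3 m[X10→φ0] = [1, 1, 1]
r3 m[X14→φ1] = [18, 13, 19]
r3 m[X14→φ2] = [15, 12, 10]
r4 m[φ0→X12] = [22, 7, 13]
r4 m[φ0→X10] = [169, 169, 272]
r4 m[φ1→X12] = [343, 166, 107]
r4 m[φ1→X14] = [231, 210, 169]
r4 m[φ2→X8] = [197, 216, 203]
r4 m[φ2→X14] = [337, 248, 364]
r4 m[φ3→X8] = [83, 90, 123]
r4 m[φ3→X7] = [361, 345, 243]
r4 m[φ4→X7] = [3, 7, 6]
r4 m[X12→φ0] = [343, 166, 107]
r4 m[X12→φ1] = [22, 7, 13]
r4 m[X8→φ2] = [83, 90, 123]
r4 m[X8→φ3] = [197, 216, 203]
r4 m[X7→φ3] = [3, 7, 6]
r4 m[X7→φ4] = [361, 345, 243]
r4 m[X10→φ0] = [1, 1, 1]
r4 m[X14→φ1] = [337, 248, 364]
r4 m[X14→φ2] = [231, 210, 169]
r5 m[φ0→X12] = [22, 7, 13]
r5 m[φ0→X10] = [2781, 2781, 4537]
r5 m[φ1→X12] = [6500, 3130, 2041]
r5 m[φ1→X14] = [231, 210, 169]
r5 m[φ2→X8] = [3215, 3537, 3347]
r5 m[φ2→X14] = [1736, 1260, 1960]
r5 m[φ3→X8] = [83, 90, 123]
r5 m[φ3→X7] = [4477, 4165, 3029]
r5 m[φ4→X7] = [3, 7, 6]
r5 m[X12→φ0] = [343, 166, 107]
r5 m[X12→φ1] = [22, 7, 13]
r5 m[X8→φ2] = [83, 90, 123]
r5 m[X8→φ3] = [197, 216, 203]
r5 m[X7→φ3] = [3, 7, 6]
r5 m[X7→φ4] = [361, 345, 243]
r5 m[X10→φ0] = [1, 1, 1]
r5 m[X14→φ1] = [337, 248, 364]
r5 m[X14→φ2] = [231, 210, 169]
r6 m[φ0→X12] = [22, 7, 13]
r6 m[φ0→X10] = [2781, 2781, 4537]
r6 m[φ1→X12] = [6500, 3130, 2041]
r6 m[φ1→X14] = [231, 210, 169]
r6 m[φ2→X8] = [3215, 3537, 3347]
r6 m[φ2→X14] = [1736, 1260, 1960]
r6 m[φ3→X8] = [83, 90, 123]
r6 m[φ3→X7] = [4477, 4165, 3029]
r6 m[φ4→X7] = [3, 7, 6]
r6 m[X12→φ0] = [6500, 3130, 2041]
r6 m[X12→φ1] = [22, 7, 13]
r6 m[X8→φ2] = [83, 90, 123]
r6 m[X8→φ3] = [3215, 3537, 3347]
r6 m[X7→φ3] = [3, 7, 6]
r6 m[X7→φ4] = [4477, 4165, 3029]
r6 m[X10→φ0] = [1, 1, 1]
r6 m[X14→φ1] = [1736, 1260, 1960]
r6 m[X14→φ2] = [231, 210, 169]
r7 m[φ0→X12] = [22, 7, 13]
r7 m[φ0→X10] = [52712, 52712, 86019]
r7 m[φ1→X12] = [33768, 16156, 10836]
r7 m[φ1→X14] = [231, 210, 169]
r7 m[φ2→X8] = [3215, 3537, 3347]
r7 m[φ2→X14] = [1736, 1260, 1960]
r7 m[φ3→X8] = [83, 90, 123]
r7 m[φ3→X7] = [73396, 68386, 49661]
r7 m[φ4→X7] = [3, 7, 6]
r7 m[X12→φ0] = [6500, 3130, 2041]
r7 m[X12→φ1] = [22, 7, 13]
r7 m[X8→φ2] = [83, 90, 123]
r7 m[X8→φ3] = [3215, 3537, 3347]
r7 m[X7→φ3] = [3, 7, 6]
r7 m[X7→φ4] = [4477, 4165, 3029]
r7 m[X10→φ0] = [1, 1, 1]
r7 m[X14→φ1] = [1736, 1260, 1960]
r7 m[X14→φ2] = [231, 210, 169]
r8 m[φ0→X12] = [22, 7, 13]
r8 m[φ0→X10] = [52712, 52712, 86019]
r8 m[φ1→X12] = [33768, 16156, 10836]
r8 m[φ1→X14] = [231, 210, 169]
r8 m[φ2→X8] = [3215, 3537, 3347]
r8 m[φ2→X14] = [1736, 1260, 1960]
r8 m[φ3→X8] = [83, 90, 123]
r8 m[φ3→X7] = [73396, 68386, 49661]
r8 m[φ4→X7] = [3, 7, 6]
r8 m[X12→φ0] = [33768, 16156, 10836]
r8 m[X12→φ1] = [22, 7, 13]
r8 m[X8→φ2] = [83, 90, 123]
r8 m[X8→φ3] = [3215, 3537, 3347]
r8 m[X7→φ3] = [3, 7, 6]
r8 m[X7→φ4] = [73396, 68386, 49661]
r8 m[X10→φ0] = [1, 1, 1]
r8 m[X14→φ1] = [1736, 1260, 1960]
r8 m[X14→φ2] = [231, 210, 169]
r9 m[φ0→X12] = [22, 7, 13]
r9 m[φ0→X10] = [274204, 274204, 448448]
r9 m[φ1→X12] = [33768, 16156, 10836]
r9 m[φ1→X14] = [231, 210, 169]
r9 m[φ2→X8] = [3215, 3537, 3347]
r9 m[φ2→X14] = [1736, 1260, 1960]
r9 m[φ3→X8] = [83, 90, 123]
r9 m[φ3→X7] = [73396, 68386, 49661]
r9 m[φ4→X7] = [3, 7, 6]
r9 m[X12→φ0] = [33768, 16156, 10836]
r9 m[X12→φ1] = [22, 7, 13]
r9 m[X8→φ2] = [83, 90, 123]
r9 m[X8→φ3] = [3215, 3537, 3347]
r9 m[X7→φ3] = [3, 7, 6]
r9 m[X7→φ4] = [73396, 68386, 49661]
r9 m[X10→φ0] = [1, 1, 1]
r9 m[X14→φ1] = [1736, 1260, 1960]
r9 m[X14→φ2] = [231, 210, 169]
r10 m[φ0→X12] = [22, 7, 13]
r10 m[φ0→X10] = [274204, 274204, 448448]
r10 m[φ1→X12] = [33768, 16156, 10836]
r10 m[φ1→X14] = [231, 210, 169]
r10 m[φ2→X8] = [3215, 3537, 3347]
r10 m[φ2→X14] = [1736, 1260, 1960]
r10 m[φ3→X8] = [83, 90, 123]
r10 m[φ3→X7] = [73396, 68386, 49661]
r10 m[φ4→X7] = [3, 7, 6]
r10 m[X12→φ0] = [33768, 16156, 10836]
r10 m[X12→φ1] = [22, 7, 13]
r10 m[X8→φ2] = [83, 90, 123]
r10 m[X8→φ3] = [3215, 3537, 3347]
r10 m[X7→φ3] = [3, 7, 6]
r10 m[X7→φ4] = [73396, 68386, 49661]
r10 m[X10→φ0] = [1, 1, 1]
r10 m[X14→φ1] = [1736, 1260, 1960]
r10 m[X14→φ2] = [231, 210, 169]
fixed point reached at round 10
b[X8] = ⊗ incoming = [266845, 318330, 411681]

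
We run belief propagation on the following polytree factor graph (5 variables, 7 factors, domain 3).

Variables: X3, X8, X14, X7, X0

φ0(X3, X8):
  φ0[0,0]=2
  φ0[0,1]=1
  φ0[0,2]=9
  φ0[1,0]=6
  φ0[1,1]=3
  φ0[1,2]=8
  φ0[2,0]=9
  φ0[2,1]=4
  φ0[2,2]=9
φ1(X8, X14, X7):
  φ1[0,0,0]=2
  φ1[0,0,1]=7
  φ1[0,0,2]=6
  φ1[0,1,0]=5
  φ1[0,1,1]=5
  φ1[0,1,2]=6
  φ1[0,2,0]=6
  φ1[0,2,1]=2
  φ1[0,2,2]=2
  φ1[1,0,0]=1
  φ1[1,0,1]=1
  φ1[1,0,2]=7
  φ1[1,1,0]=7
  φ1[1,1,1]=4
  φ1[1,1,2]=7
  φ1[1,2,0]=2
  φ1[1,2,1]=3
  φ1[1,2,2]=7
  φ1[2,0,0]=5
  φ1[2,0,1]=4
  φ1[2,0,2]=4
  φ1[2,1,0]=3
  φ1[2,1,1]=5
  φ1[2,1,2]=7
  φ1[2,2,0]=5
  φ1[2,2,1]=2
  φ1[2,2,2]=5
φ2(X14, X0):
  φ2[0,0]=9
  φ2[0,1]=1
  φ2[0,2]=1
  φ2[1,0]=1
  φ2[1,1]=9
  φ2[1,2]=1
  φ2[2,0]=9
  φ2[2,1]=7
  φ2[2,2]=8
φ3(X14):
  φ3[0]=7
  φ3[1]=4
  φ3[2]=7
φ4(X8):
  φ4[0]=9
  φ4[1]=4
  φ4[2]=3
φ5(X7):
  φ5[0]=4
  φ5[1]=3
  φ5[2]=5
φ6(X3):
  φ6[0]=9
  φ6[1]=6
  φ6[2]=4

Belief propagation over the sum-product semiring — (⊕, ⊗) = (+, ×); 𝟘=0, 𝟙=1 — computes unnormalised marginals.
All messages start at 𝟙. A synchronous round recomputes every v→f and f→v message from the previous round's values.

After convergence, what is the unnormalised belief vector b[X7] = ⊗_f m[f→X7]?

init: all messages = 𝟙 over 3 values
r1 m[φ0→X3] = [12, 17, 22]
r1 m[φ0→X8] = [17, 8, 26]
r1 m[φ1→X8] = [41, 39, 40]
r1 m[φ1→X14] = [37, 49, 34]
r1 m[φ1→X7] = [36, 33, 51]
r1 m[φ2→X14] = [11, 11, 24]
r1 m[φ2→X0] = [19, 17, 10]
r1 m[φ3→X14] = [7, 4, 7]
r1 m[φ4→X8] = [9, 4, 3]
r1 m[φ5→X7] = [4, 3, 5]
r1 m[φ6→X3] = [9, 6, 4]
r1 m[X3→φ0] = [1, 1, 1]
r1 m[X3→φ6] = [1, 1, 1]
r1 m[X8→φ0] = [1, 1, 1]
r1 m[X8→φ1] = [1, 1, 1]
r1 m[X8→φ4] = [1, 1, 1]
r1 m[X14→φ1] = [1, 1, 1]
r1 m[X14→φ2] = [1, 1, 1]
r1 m[X14→φ3] = [1, 1, 1]
r1 m[X7→φ1] = [1, 1, 1]
r1 m[X7→φ5] = [1, 1, 1]
r1 m[X0→φ2] = [1, 1, 1]
r2 m[φ0→X3] = [12, 17, 22]
r2 m[φ0→X8] = [17, 8, 26]
r2 m[φ1→X8] = [41, 39, 40]
r2 m[φ1→X14] = [37, 49, 34]
r2 m[φ1→X7] = [36, 33, 51]
r2 m[φ2→X14] = [11, 11, 24]
r2 m[φ2→X0] = [19, 17, 10]
r2 m[φ3→X14] = [7, 4, 7]
r2 m[φ4→X8] = [9, 4, 3]
r2 m[φ5→X7] = [4, 3, 5]
r2 m[φ6→X3] = [9, 6, 4]
r2 m[X3→φ0] = [9, 6, 4]
r2 m[X3→φ6] = [12, 17, 22]
r2 m[X8→φ0] = [369, 156, 120]
r2 m[X8→φ1] = [153, 32, 78]
r2 m[X8→φ4] = [697, 312, 1040]
r2 m[X14→φ1] = [77, 44, 168]
r2 m[X14→φ2] = [259, 196, 238]
r2 m[X14→φ3] = [407, 539, 816]
r2 m[X7→φ1] = [4, 3, 5]
r2 m[X7→φ5] = [36, 33, 51]
r2 m[X0→φ2] = [1, 1, 1]
r3 m[φ0→X3] = [1974, 3642, 5025]
r3 m[φ0→X8] = [90, 43, 165]
r3 m[φ1→X8] = [14123, 15270, 15300]
r3 m[φ1→X14] = [14427, 17181, 11762]
r3 m[φ1→X7] = [340364, 259151, 340790]
r3 m[φ2→X14] = [11, 11, 24]
r3 m[φ2→X0] = [4669, 3689, 2359]
r3 m[φ3→X14] = [7, 4, 7]
r3 m[φ4→X8] = [9, 4, 3]
r3 m[φ5→X7] = [4, 3, 5]
r3 m[φ6→X3] = [9, 6, 4]
r3 m[X3→φ0] = [9, 6, 4]
r3 m[X3→φ6] = [12, 17, 22]
r3 m[X8→φ0] = [369, 156, 120]
r3 m[X8→φ1] = [153, 32, 78]
r3 m[X8→φ4] = [697, 312, 1040]
r3 m[X14→φ1] = [77, 44, 168]
r3 m[X14→φ2] = [259, 196, 238]
r3 m[X14→φ3] = [407, 539, 816]
r3 m[X7→φ1] = [4, 3, 5]
r3 m[X7→φ5] = [36, 33, 51]
r3 m[X0→φ2] = [1, 1, 1]
r4 m[φ0→X3] = [1974, 3642, 5025]
r4 m[φ0→X8] = [90, 43, 165]
r4 m[φ1→X8] = [14123, 15270, 15300]
r4 m[φ1→X14] = [14427, 17181, 11762]
r4 m[φ1→X7] = [340364, 259151, 340790]
r4 m[φ2→X14] = [11, 11, 24]
r4 m[φ2→X0] = [4669, 3689, 2359]
r4 m[φ3→X14] = [7, 4, 7]
r4 m[φ4→X8] = [9, 4, 3]
r4 m[φ5→X7] = [4, 3, 5]
r4 m[φ6→X3] = [9, 6, 4]
r4 m[X3→φ0] = [9, 6, 4]
r4 m[X3→φ6] = [1974, 3642, 5025]
r4 m[X8→φ0] = [127107, 61080, 45900]
r4 m[X8→φ1] = [810, 172, 495]
r4 m[X8→φ4] = [1271070, 656610, 2524500]
r4 m[X14→φ1] = [77, 44, 168]
r4 m[X14→φ2] = [100989, 68724, 82334]
r4 m[X14→φ3] = [158697, 188991, 282288]
r4 m[X7→φ1] = [4, 3, 5]
r4 m[X7→φ5] = [340364, 259151, 340790]
r4 m[X0→φ2] = [1, 1, 1]
r5 m[φ0→X3] = [728394, 1313082, 1801383]
r5 m[φ0→X8] = [90, 43, 165]
r5 m[φ1→X8] = [14123, 15270, 15300]
r5 m[φ1→X14] = [80754, 96240, 66589]
r5 m[φ1→X7] = [1915147, 1444834, 1928896]
r5 m[φ2→X14] = [11, 11, 24]
r5 m[φ2→X0] = [1718631, 1295843, 828385]
r5 m[φ3→X14] = [7, 4, 7]
r5 m[φ4→X8] = [9, 4, 3]
r5 m[φ5→X7] = [4, 3, 5]
r5 m[φ6→X3] = [9, 6, 4]
r5 m[X3→φ0] = [9, 6, 4]
r5 m[X3→φ6] = [1974, 3642, 5025]
r5 m[X8→φ0] = [127107, 61080, 45900]
r5 m[X8→φ1] = [810, 172, 495]
r5 m[X8→φ4] = [1271070, 656610, 2524500]
r5 m[X14→φ1] = [77, 44, 168]
r5 m[X14→φ2] = [100989, 68724, 82334]
r5 m[X14→φ3] = [158697, 188991, 282288]
r5 m[X7→φ1] = [4, 3, 5]
r5 m[X7→φ5] = [340364, 259151, 340790]
r5 m[X0→φ2] = [1, 1, 1]
r6 m[φ0→X3] = [728394, 1313082, 1801383]
r6 m[φ0→X8] = [90, 43, 165]
r6 m[φ1→X8] = [14123, 15270, 15300]
r6 m[φ1→X14] = [80754, 96240, 66589]
r6 m[φ1→X7] = [1915147, 1444834, 1928896]
r6 m[φ2→X14] = [11, 11, 24]
r6 m[φ2→X0] = [1718631, 1295843, 828385]
r6 m[φ3→X14] = [7, 4, 7]
r6 m[φ4→X8] = [9, 4, 3]
r6 m[φ5→X7] = [4, 3, 5]
r6 m[φ6→X3] = [9, 6, 4]
r6 m[X3→φ0] = [9, 6, 4]
r6 m[X3→φ6] = [728394, 1313082, 1801383]
r6 m[X8→φ0] = [127107, 61080, 45900]
r6 m[X8→φ1] = [810, 172, 495]
r6 m[X8→φ4] = [1271070, 656610, 2524500]
r6 m[X14→φ1] = [77, 44, 168]
r6 m[X14→φ2] = [565278, 384960, 466123]
r6 m[X14→φ3] = [888294, 1058640, 1598136]
r6 m[X7→φ1] = [4, 3, 5]
r6 m[X7→φ5] = [1915147, 1444834, 1928896]
r6 m[X0→φ2] = [1, 1, 1]
r7 m[φ0→X3] = [728394, 1313082, 1801383]
r7 m[φ0→X8] = [90, 43, 165]
r7 m[φ1→X8] = [14123, 15270, 15300]
r7 m[φ1→X14] = [80754, 96240, 66589]
r7 m[φ1→X7] = [1915147, 1444834, 1928896]
r7 m[φ2→X14] = [11, 11, 24]
r7 m[φ2→X0] = [9667569, 7292779, 4679222]
r7 m[φ3→X14] = [7, 4, 7]
r7 m[φ4→X8] = [9, 4, 3]
r7 m[φ5→X7] = [4, 3, 5]
r7 m[φ6→X3] = [9, 6, 4]
r7 m[X3→φ0] = [9, 6, 4]
r7 m[X3→φ6] = [728394, 1313082, 1801383]
r7 m[X8→φ0] = [127107, 61080, 45900]
r7 m[X8→φ1] = [810, 172, 495]
r7 m[X8→φ4] = [1271070, 656610, 2524500]
r7 m[X14→φ1] = [77, 44, 168]
r7 m[X14→φ2] = [565278, 384960, 466123]
r7 m[X14→φ3] = [888294, 1058640, 1598136]
r7 m[X7→φ1] = [4, 3, 5]
r7 m[X7→φ5] = [1915147, 1444834, 1928896]
r7 m[X0→φ2] = [1, 1, 1]
r8 m[φ0→X3] = [728394, 1313082, 1801383]
r8 m[φ0→X8] = [90, 43, 165]
r8 m[φ1→X8] = [14123, 15270, 15300]
r8 m[φ1→X14] = [80754, 96240, 66589]
r8 m[φ1→X7] = [1915147, 1444834, 1928896]
r8 m[φ2→X14] = [11, 11, 24]
r8 m[φ2→X0] = [9667569, 7292779, 4679222]
r8 m[φ3→X14] = [7, 4, 7]
r8 m[φ4→X8] = [9, 4, 3]
r8 m[φ5→X7] = [4, 3, 5]
r8 m[φ6→X3] = [9, 6, 4]
r8 m[X3→φ0] = [9, 6, 4]
r8 m[X3→φ6] = [728394, 1313082, 1801383]
r8 m[X8→φ0] = [127107, 61080, 45900]
r8 m[X8→φ1] = [810, 172, 495]
r8 m[X8→φ4] = [1271070, 656610, 2524500]
r8 m[X14→φ1] = [77, 44, 168]
r8 m[X14→φ2] = [565278, 384960, 466123]
r8 m[X14→φ3] = [888294, 1058640, 1598136]
r8 m[X7→φ1] = [4, 3, 5]
r8 m[X7→φ5] = [1915147, 1444834, 1928896]
r8 m[X0→φ2] = [1, 1, 1]
fixed point reached at round 8
b[X7] = ⊗ incoming = [7660588, 4334502, 9644480]

b[X7] = [7660588, 4334502, 9644480]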